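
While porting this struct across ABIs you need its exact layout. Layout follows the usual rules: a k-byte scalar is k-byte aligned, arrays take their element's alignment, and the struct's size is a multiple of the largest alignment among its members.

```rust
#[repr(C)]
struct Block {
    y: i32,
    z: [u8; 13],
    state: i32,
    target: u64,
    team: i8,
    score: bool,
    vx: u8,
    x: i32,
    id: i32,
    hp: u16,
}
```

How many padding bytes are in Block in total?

6

y at 0 (size 4, align 4) → ends 4
z at 4 (size 13, align 1) → ends 17
pad 3 to align 4 for state
state at 20 (size 4, align 4) → ends 24
target at 24 (size 8, align 8) → ends 32
team at 32 (size 1, align 1) → ends 33
score at 33 (size 1, align 1) → ends 34
vx at 34 (size 1, align 1) → ends 35
pad 1 to align 4 for x
x at 36 (size 4, align 4) → ends 40
id at 40 (size 4, align 4) → ends 44
hp at 44 (size 2, align 2) → ends 46
tail pad 2 to reach multiple of 8
total 48 bytes, alignment 8
data bytes 42, size 48 → padding 6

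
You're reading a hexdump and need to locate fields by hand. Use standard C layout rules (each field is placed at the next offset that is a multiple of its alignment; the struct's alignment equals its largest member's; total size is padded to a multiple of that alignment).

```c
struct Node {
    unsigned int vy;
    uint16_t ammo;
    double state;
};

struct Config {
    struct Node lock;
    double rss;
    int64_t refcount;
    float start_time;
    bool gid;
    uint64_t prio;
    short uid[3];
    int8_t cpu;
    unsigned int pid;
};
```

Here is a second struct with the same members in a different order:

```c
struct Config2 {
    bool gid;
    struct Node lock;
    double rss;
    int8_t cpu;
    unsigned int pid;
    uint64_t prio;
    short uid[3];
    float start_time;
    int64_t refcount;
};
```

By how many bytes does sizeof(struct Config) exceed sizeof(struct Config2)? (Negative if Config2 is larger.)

Node: @0: vy [4B, align 4] → 4; @4: ammo [2B, align 2] → 6; +2 pad (align 8); @8: state [8B, align 8] → 16; size 16, align 8
@0: lock [16B, align 8] → 16
@16: rss [8B, align 8] → 24
@24: refcount [8B, align 8] → 32
@32: start_time [4B, align 4] → 36
@36: gid [1B, align 1] → 37
+3 pad (align 8)
@40: prio [8B, align 8] → 48
@48: uid [6B, align 2] → 54
@54: cpu [1B, align 1] → 55
+1 pad (align 4)
@56: pid [4B, align 4] → 60
+4 tail pad (align 8)
size 64, align 8
— Config2 —
@0: gid [1B, align 1] → 1
+7 pad (align 8)
@8: lock [16B, align 8] → 24
@24: rss [8B, align 8] → 32
@32: cpu [1B, align 1] → 33
+3 pad (align 4)
@36: pid [4B, align 4] → 40
@40: prio [8B, align 8] → 48
@48: uid [6B, align 2] → 54
+2 pad (align 4)
@56: start_time [4B, align 4] → 60
+4 pad (align 8)
@64: refcount [8B, align 8] → 72
size 72, align 8
64 − 72 = -8

-8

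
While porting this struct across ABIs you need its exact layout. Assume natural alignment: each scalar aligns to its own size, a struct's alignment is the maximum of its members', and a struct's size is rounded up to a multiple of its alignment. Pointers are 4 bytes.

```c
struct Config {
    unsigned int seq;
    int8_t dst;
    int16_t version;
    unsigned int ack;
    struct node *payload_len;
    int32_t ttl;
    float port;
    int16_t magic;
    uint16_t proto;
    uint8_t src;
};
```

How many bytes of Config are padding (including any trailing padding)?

@0: seq [4B, align 4] → 4
@4: dst [1B, align 1] → 5
+1 pad (align 2)
@6: version [2B, align 2] → 8
@8: ack [4B, align 4] → 12
@12: payload_len [4B, align 4] → 16
@16: ttl [4B, align 4] → 20
@20: port [4B, align 4] → 24
@24: magic [2B, align 2] → 26
@26: proto [2B, align 2] → 28
@28: src [1B, align 1] → 29
+3 tail pad (align 4)
size 32, align 4
data bytes 28, size 32 → padding 4

4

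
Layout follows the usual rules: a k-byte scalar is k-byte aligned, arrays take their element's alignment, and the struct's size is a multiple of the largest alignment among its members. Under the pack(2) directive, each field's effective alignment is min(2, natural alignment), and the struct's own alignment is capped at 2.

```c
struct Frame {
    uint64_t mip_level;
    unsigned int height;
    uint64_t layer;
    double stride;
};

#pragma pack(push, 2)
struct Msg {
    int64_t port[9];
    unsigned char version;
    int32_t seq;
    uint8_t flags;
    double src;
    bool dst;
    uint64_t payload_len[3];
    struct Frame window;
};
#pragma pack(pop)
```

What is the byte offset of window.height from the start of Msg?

122

Frame: mip_level at 0 (size 8, align 8) → ends 8; height at 8 (size 4, align 4) → ends 12; pad 4 to align 8 for layer; layer at 16 (size 8, align 8) → ends 24; stride at 24 (size 8, align 8) → ends 32; total 32 bytes, alignment 8
port at 0 (size 72, align 2) → ends 72
version at 72 (size 1, align 1) → ends 73
pad 1 to align 2 for seq
seq at 74 (size 4, align 2) → ends 78
flags at 78 (size 1, align 1) → ends 79
pad 1 to align 2 for src
src at 80 (size 8, align 2) → ends 88
dst at 88 (size 1, align 1) → ends 89
pad 1 to align 2 for payload_len
payload_len at 90 (size 24, align 2) → ends 114
window at 114 (size 32, align 2) → ends 146
within Frame: height at 8
114 + 8 = 122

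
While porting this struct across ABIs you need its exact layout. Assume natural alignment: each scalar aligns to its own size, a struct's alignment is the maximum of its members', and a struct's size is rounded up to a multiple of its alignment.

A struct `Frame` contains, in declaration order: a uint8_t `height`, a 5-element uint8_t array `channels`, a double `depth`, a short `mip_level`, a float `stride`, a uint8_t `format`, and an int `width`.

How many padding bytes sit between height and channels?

@0: height [1B, align 1] → 1
@1: channels [5B, align 1] → 6

0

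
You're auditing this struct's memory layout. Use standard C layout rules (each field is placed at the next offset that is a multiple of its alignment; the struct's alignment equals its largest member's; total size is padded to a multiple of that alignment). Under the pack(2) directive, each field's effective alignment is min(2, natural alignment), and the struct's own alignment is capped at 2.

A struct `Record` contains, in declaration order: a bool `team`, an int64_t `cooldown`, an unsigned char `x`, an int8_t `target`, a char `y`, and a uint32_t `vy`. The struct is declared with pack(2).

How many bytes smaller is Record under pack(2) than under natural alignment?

6

natural layout:
  team at 0 (size 1, align 1) → ends 1
  pad 7 to align 8 for cooldown
  cooldown at 8 (size 8, align 8) → ends 16
  x at 16 (size 1, align 1) → ends 17
  target at 17 (size 1, align 1) → ends 18
  y at 18 (size 1, align 1) → ends 19
  pad 1 to align 4 for vy
  vy at 20 (size 4, align 4) → ends 24
  total 24 bytes, alignment 8
packed(2) layout:
  team at 0 (size 1, align 1) → ends 1
  pad 1 to align 2 for cooldown
  cooldown at 2 (size 8, align 2) → ends 10
  x at 10 (size 1, align 1) → ends 11
  target at 11 (size 1, align 1) → ends 12
  y at 12 (size 1, align 1) → ends 13
  pad 1 to align 2 for vy
  vy at 14 (size 4, align 2) → ends 18
  total 18 bytes, alignment 2
24 − 18 = 6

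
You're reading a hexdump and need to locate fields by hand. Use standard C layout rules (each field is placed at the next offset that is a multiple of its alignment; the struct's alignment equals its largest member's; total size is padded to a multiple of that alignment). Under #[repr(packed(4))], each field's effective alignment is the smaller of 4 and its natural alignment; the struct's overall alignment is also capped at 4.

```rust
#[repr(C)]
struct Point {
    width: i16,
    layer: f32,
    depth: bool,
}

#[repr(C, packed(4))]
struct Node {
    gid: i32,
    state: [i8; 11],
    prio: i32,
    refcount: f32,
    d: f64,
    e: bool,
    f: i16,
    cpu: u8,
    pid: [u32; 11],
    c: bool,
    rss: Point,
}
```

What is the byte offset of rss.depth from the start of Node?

96

Point: 0..2  width  (2B, 2-aligned); 2..4  -- padding (2B); 4..8  layer  (4B, 4-aligned); 8..9  depth  (1B, 1-aligned); 9..12  -- tail padding (3B); sizeof = 12, alignof = 4
0..4  gid  (4B, 4-aligned)
4..15  state  (11B, 1-aligned)
15..16  -- padding (1B)
16..20  prio  (4B, 4-aligned)
20..24  refcount  (4B, 4-aligned)
24..32  d  (8B, 4-aligned)
32..33  e  (1B, 1-aligned)
33..34  -- padding (1B)
34..36  f  (2B, 2-aligned)
36..37  cpu  (1B, 1-aligned)
37..40  -- padding (3B)
40..84  pid  (44B, 4-aligned)
84..85  c  (1B, 1-aligned)
85..88  -- padding (3B)
88..100  rss  (12B, 4-aligned)
within Point: depth at 8
88 + 8 = 96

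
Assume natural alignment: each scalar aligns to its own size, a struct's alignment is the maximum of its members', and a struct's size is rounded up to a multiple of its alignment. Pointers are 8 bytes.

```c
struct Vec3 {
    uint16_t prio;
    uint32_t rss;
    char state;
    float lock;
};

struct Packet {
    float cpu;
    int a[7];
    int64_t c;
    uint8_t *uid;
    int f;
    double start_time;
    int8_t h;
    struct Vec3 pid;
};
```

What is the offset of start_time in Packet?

56

Vec3: 0..2  prio  (2B, 2-aligned); 2..4  -- padding (2B); 4..8  rss  (4B, 4-aligned); 8..9  state  (1B, 1-aligned); 9..12  -- padding (3B); 12..16  lock  (4B, 4-aligned); sizeof = 16, alignof = 4
0..4  cpu  (4B, 4-aligned)
4..32  a  (28B, 4-aligned)
32..40  c  (8B, 8-aligned)
40..48  uid  (8B, 8-aligned)
48..52  f  (4B, 4-aligned)
52..56  -- padding (4B)
56..64  start_time  (8B, 8-aligned)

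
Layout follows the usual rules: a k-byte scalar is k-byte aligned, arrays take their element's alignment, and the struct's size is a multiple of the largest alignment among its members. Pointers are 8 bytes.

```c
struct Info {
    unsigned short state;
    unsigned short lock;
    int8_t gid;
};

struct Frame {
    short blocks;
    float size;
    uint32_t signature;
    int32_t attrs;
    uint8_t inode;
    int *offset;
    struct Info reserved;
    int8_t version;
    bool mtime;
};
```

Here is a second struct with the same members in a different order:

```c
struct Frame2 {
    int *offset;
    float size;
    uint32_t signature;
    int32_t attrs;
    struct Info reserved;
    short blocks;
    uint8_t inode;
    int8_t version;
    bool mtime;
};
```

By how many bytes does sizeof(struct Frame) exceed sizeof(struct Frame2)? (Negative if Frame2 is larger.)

Info: @0: state [2B, align 2] → 2; @2: lock [2B, align 2] → 4; @4: gid [1B, align 1] → 5; +1 tail pad (align 2); size 6, align 2
@0: blocks [2B, align 2] → 2
+2 pad (align 4)
@4: size [4B, align 4] → 8
@8: signature [4B, align 4] → 12
@12: attrs [4B, align 4] → 16
@16: inode [1B, align 1] → 17
+7 pad (align 8)
@24: offset [8B, align 8] → 32
@32: reserved [6B, align 2] → 38
@38: version [1B, align 1] → 39
@39: mtime [1B, align 1] → 40
size 40, align 8
— Frame2 —
@0: offset [8B, align 8] → 8
@8: size [4B, align 4] → 12
@12: signature [4B, align 4] → 16
@16: attrs [4B, align 4] → 20
@20: reserved [6B, align 2] → 26
@26: blocks [2B, align 2] → 28
@28: inode [1B, align 1] → 29
@29: version [1B, align 1] → 30
@30: mtime [1B, align 1] → 31
+1 tail pad (align 8)
size 32, align 8
40 − 32 = 8

8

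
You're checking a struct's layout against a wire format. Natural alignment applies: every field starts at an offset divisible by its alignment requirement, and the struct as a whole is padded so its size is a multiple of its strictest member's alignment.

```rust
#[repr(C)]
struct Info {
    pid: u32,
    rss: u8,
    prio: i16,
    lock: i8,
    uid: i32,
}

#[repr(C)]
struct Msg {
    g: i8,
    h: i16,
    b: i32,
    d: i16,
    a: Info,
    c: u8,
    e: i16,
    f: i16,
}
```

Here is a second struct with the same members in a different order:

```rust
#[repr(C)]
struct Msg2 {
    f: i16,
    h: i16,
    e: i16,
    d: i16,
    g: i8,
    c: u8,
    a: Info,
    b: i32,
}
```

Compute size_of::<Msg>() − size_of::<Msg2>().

4

Info: @0: pid [4B, align 4] → 4; @4: rss [1B, align 1] → 5; +1 pad (align 2); @6: prio [2B, align 2] → 8; @8: lock [1B, align 1] → 9; +3 pad (align 4); @12: uid [4B, align 4] → 16; size 16, align 4
@0: g [1B, align 1] → 1
+1 pad (align 2)
@2: h [2B, align 2] → 4
@4: b [4B, align 4] → 8
@8: d [2B, align 2] → 10
+2 pad (align 4)
@12: a [16B, align 4] → 28
@28: c [1B, align 1] → 29
+1 pad (align 2)
@30: e [2B, align 2] → 32
@32: f [2B, align 2] → 34
+2 tail pad (align 4)
size 36, align 4
— Msg2 —
@0: f [2B, align 2] → 2
@2: h [2B, align 2] → 4
@4: e [2B, align 2] → 6
@6: d [2B, align 2] → 8
@8: g [1B, align 1] → 9
@9: c [1B, align 1] → 10
+2 pad (align 4)
@12: a [16B, align 4] → 28
@28: b [4B, align 4] → 32
size 32, align 4
36 − 32 = 4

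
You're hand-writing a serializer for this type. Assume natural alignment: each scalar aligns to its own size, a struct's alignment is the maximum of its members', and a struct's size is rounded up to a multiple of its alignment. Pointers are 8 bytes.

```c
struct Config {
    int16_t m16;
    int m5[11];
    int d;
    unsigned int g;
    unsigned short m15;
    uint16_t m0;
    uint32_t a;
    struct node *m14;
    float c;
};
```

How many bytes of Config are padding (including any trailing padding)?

@0: m16 [2B, align 2] → 2
+2 pad (align 4)
@4: m5 [44B, align 4] → 48
@48: d [4B, align 4] → 52
@52: g [4B, align 4] → 56
@56: m15 [2B, align 2] → 58
@58: m0 [2B, align 2] → 60
@60: a [4B, align 4] → 64
@64: m14 [8B, align 8] → 72
@72: c [4B, align 4] → 76
+4 tail pad (align 8)
size 80, align 8
data bytes 74, size 80 → padding 6

6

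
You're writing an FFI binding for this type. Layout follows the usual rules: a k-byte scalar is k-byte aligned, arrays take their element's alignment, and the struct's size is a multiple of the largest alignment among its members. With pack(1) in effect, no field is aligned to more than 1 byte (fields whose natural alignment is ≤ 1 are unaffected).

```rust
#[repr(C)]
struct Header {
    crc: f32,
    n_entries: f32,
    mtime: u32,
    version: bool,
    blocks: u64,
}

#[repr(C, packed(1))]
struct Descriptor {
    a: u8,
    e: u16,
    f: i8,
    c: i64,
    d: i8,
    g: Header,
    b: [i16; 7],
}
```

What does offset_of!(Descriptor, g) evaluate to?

Header: crc at 0 (size 4, align 4) → ends 4; n_entries at 4 (size 4, align 4) → ends 8; mtime at 8 (size 4, align 4) → ends 12; version at 12 (size 1, align 1) → ends 13; pad 3 to align 8 for blocks; blocks at 16 (size 8, align 8) → ends 24; total 24 bytes, alignment 8
a at 0 (size 1, align 1) → ends 1
e at 1 (size 2, align 1) → ends 3
f at 3 (size 1, align 1) → ends 4
c at 4 (size 8, align 1) → ends 12
d at 12 (size 1, align 1) → ends 13
g at 13 (size 24, align 1) → ends 37

13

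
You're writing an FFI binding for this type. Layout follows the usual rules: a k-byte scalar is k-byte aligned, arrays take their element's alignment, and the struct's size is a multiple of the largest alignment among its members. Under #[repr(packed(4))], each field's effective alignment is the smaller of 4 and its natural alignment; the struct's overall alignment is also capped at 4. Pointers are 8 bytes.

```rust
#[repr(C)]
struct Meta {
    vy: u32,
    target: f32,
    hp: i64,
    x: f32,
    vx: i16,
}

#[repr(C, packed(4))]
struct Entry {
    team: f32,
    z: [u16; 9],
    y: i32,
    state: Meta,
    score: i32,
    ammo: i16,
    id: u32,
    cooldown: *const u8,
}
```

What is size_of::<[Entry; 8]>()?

576

Meta: 0..4  vy  (4B, 4-aligned); 4..8  target  (4B, 4-aligned); 8..16  hp  (8B, 8-aligned); 16..20  x  (4B, 4-aligned); 20..22  vx  (2B, 2-aligned); 22..24  -- tail padding (2B); sizeof = 24, alignof = 8
0..4  team  (4B, 4-aligned)
4..22  z  (18B, 2-aligned)
22..24  -- padding (2B)
24..28  y  (4B, 4-aligned)
28..52  state  (24B, 4-aligned)
52..56  score  (4B, 4-aligned)
56..58  ammo  (2B, 2-aligned)
58..60  -- padding (2B)
60..64  id  (4B, 4-aligned)
64..72  cooldown  (8B, 4-aligned)
sizeof = 72, alignof = 4
array of 8: 8 × 72 = 576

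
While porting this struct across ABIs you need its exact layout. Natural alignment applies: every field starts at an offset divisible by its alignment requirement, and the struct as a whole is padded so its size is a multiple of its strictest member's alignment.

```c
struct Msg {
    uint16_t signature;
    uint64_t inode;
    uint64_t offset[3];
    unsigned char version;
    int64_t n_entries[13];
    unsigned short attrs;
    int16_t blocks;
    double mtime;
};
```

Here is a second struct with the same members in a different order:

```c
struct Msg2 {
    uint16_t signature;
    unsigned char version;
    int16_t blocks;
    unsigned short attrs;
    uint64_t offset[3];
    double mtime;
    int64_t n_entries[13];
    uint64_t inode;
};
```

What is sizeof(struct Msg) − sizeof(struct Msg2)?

signature at 0 (size 2, align 2) → ends 2
pad 6 to align 8 for inode
inode at 8 (size 8, align 8) → ends 16
offset at 16 (size 24, align 8) → ends 40
version at 40 (size 1, align 1) → ends 41
pad 7 to align 8 for n_entries
n_entries at 48 (size 104, align 8) → ends 152
attrs at 152 (size 2, align 2) → ends 154
blocks at 154 (size 2, align 2) → ends 156
pad 4 to align 8 for mtime
mtime at 160 (size 8, align 8) → ends 168
total 168 bytes, alignment 8
— Msg2 —
signature at 0 (size 2, align 2) → ends 2
version at 2 (size 1, align 1) → ends 3
pad 1 to align 2 for blocks
blocks at 4 (size 2, align 2) → ends 6
attrs at 6 (size 2, align 2) → ends 8
offset at 8 (size 24, align 8) → ends 32
mtime at 32 (size 8, align 8) → ends 40
n_entries at 40 (size 104, align 8) → ends 144
inode at 144 (size 8, align 8) → ends 152
total 152 bytes, alignment 8
168 − 152 = 16

16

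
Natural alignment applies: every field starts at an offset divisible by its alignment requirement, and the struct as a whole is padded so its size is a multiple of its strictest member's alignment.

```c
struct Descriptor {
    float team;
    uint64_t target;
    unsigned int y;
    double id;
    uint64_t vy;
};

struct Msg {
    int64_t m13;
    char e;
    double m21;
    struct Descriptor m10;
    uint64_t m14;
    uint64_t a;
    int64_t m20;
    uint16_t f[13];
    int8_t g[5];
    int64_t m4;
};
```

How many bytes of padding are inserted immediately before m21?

7

Descriptor: @0: team [4B, align 4] → 4; +4 pad (align 8); @8: target [8B, align 8] → 16; @16: y [4B, align 4] → 20; +4 pad (align 8); @24: id [8B, align 8] → 32; @32: vy [8B, align 8] → 40; size 40, align 8
@0: m13 [8B, align 8] → 8
@8: e [1B, align 1] → 9
+7 pad (align 8)
@16: m21 [8B, align 8] → 24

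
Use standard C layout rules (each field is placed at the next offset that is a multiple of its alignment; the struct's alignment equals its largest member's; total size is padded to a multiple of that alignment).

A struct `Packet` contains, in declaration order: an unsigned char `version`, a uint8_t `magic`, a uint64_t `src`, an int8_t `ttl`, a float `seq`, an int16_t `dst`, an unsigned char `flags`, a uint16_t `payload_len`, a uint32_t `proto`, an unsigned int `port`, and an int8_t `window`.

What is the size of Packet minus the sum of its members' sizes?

0..1  version  (1B, 1-aligned)
1..2  magic  (1B, 1-aligned)
2..8  -- padding (6B)
8..16  src  (8B, 8-aligned)
16..17  ttl  (1B, 1-aligned)
17..20  -- padding (3B)
20..24  seq  (4B, 4-aligned)
24..26  dst  (2B, 2-aligned)
26..27  flags  (1B, 1-aligned)
27..28  -- padding (1B)
28..30  payload_len  (2B, 2-aligned)
30..32  -- padding (2B)
32..36  proto  (4B, 4-aligned)
36..40  port  (4B, 4-aligned)
40..41  window  (1B, 1-aligned)
41..48  -- tail padding (7B)
sizeof = 48, alignof = 8
data bytes 29, size 48 → padding 19

19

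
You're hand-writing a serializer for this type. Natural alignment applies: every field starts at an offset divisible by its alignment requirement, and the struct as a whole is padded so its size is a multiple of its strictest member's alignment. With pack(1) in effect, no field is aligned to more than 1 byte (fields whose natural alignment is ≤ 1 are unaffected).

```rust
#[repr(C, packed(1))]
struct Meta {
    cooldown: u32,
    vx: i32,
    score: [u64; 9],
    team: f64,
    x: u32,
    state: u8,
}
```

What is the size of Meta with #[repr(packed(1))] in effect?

93

@0: cooldown [4B, align 1] → 4
@4: vx [4B, align 1] → 8
@8: score [72B, align 1] → 80
@80: team [8B, align 1] → 88
@88: x [4B, align 1] → 92
@92: state [1B, align 1] → 93
size 93, align 1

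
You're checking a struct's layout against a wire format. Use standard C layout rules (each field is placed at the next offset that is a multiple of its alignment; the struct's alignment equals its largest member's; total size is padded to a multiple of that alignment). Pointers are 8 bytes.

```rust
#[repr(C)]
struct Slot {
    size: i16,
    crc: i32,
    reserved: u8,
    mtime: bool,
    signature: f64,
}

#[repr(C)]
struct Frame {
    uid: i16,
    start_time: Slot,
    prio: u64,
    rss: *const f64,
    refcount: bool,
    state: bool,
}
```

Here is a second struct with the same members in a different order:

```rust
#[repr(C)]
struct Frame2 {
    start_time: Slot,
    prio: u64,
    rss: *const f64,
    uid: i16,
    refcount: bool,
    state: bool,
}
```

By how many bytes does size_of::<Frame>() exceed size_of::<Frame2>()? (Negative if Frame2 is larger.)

Slot: @0: size [2B, align 2] → 2; +2 pad (align 4); @4: crc [4B, align 4] → 8; @8: reserved [1B, align 1] → 9; @9: mtime [1B, align 1] → 10; +6 pad (align 8); @16: signature [8B, align 8] → 24; size 24, align 8
@0: uid [2B, align 2] → 2
+6 pad (align 8)
@8: start_time [24B, align 8] → 32
@32: prio [8B, align 8] → 40
@40: rss [8B, align 8] → 48
@48: refcount [1B, align 1] → 49
@49: state [1B, align 1] → 50
+6 tail pad (align 8)
size 56, align 8
— Frame2 —
@0: start_time [24B, align 8] → 24
@24: prio [8B, align 8] → 32
@32: rss [8B, align 8] → 40
@40: uid [2B, align 2] → 42
@42: refcount [1B, align 1] → 43
@43: state [1B, align 1] → 44
+4 tail pad (align 8)
size 48, align 8
56 − 48 = 8

8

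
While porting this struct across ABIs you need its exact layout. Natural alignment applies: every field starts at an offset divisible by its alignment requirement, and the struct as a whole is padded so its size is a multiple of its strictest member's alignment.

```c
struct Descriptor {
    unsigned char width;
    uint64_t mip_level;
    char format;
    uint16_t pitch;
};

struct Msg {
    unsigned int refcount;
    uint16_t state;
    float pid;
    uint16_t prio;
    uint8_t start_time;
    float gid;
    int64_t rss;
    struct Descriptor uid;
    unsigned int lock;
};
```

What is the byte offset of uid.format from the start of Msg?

48

Descriptor: @0: width [1B, align 1] → 1; +7 pad (align 8); @8: mip_level [8B, align 8] → 16; @16: format [1B, align 1] → 17; +1 pad (align 2); @18: pitch [2B, align 2] → 20; +4 tail pad (align 8); size 24, align 8
@0: refcount [4B, align 4] → 4
@4: state [2B, align 2] → 6
+2 pad (align 4)
@8: pid [4B, align 4] → 12
@12: prio [2B, align 2] → 14
@14: start_time [1B, align 1] → 15
+1 pad (align 4)
@16: gid [4B, align 4] → 20
+4 pad (align 8)
@24: rss [8B, align 8] → 32
@32: uid [24B, align 8] → 56
within Descriptor: format at 16
32 + 16 = 48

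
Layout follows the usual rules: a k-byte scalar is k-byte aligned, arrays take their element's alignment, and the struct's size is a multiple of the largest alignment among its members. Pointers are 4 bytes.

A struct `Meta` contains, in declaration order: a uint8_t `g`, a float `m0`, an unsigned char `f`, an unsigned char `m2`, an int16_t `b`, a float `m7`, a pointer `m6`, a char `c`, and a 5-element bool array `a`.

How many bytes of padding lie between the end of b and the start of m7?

0

@0: g [1B, align 1] → 1
+3 pad (align 4)
@4: m0 [4B, align 4] → 8
@8: f [1B, align 1] → 9
@9: m2 [1B, align 1] → 10
@10: b [2B, align 2] → 12
@12: m7 [4B, align 4] → 16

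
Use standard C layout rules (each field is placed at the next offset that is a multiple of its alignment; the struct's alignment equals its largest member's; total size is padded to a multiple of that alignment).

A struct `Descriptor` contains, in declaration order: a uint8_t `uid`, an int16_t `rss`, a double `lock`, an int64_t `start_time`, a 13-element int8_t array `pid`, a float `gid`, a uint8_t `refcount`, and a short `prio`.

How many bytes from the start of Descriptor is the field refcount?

44

0..1  uid  (1B, 1-aligned)
1..2  -- padding (1B)
2..4  rss  (2B, 2-aligned)
4..8  -- padding (4B)
8..16  lock  (8B, 8-aligned)
16..24  start_time  (8B, 8-aligned)
24..37  pid  (13B, 1-aligned)
37..40  -- padding (3B)
40..44  gid  (4B, 4-aligned)
44..45  refcount  (1B, 1-aligned)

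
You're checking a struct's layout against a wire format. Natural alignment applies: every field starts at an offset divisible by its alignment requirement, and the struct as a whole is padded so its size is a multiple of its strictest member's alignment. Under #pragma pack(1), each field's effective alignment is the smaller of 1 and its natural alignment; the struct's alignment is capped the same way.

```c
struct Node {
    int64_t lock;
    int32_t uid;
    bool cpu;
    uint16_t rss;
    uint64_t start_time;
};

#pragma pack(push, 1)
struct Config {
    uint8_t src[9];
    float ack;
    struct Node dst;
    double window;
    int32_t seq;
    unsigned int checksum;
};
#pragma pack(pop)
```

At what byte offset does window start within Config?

Node: lock at 0 (size 8, align 8) → ends 8; uid at 8 (size 4, align 4) → ends 12; cpu at 12 (size 1, align 1) → ends 13; pad 1 to align 2 for rss; rss at 14 (size 2, align 2) → ends 16; start_time at 16 (size 8, align 8) → ends 24; total 24 bytes, alignment 8
src at 0 (size 9, align 1) → ends 9
ack at 9 (size 4, align 1) → ends 13
dst at 13 (size 24, align 1) → ends 37
window at 37 (size 8, align 1) → ends 45

37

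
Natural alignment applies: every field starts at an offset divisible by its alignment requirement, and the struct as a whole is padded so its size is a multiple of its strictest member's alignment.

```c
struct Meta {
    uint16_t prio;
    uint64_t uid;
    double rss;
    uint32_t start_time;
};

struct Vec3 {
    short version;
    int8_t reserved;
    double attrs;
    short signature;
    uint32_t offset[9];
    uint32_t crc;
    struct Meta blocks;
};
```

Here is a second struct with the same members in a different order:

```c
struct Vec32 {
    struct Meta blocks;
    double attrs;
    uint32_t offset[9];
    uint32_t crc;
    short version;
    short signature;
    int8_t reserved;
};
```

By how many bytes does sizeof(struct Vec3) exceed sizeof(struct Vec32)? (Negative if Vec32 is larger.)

8

Meta: prio at 0 (size 2, align 2) → ends 2; pad 6 to align 8 for uid; uid at 8 (size 8, align 8) → ends 16; rss at 16 (size 8, align 8) → ends 24; start_time at 24 (size 4, align 4) → ends 28; tail pad 4 to reach multiple of 8; total 32 bytes, alignment 8
version at 0 (size 2, align 2) → ends 2
reserved at 2 (size 1, align 1) → ends 3
pad 5 to align 8 for attrs
attrs at 8 (size 8, align 8) → ends 16
signature at 16 (size 2, align 2) → ends 18
pad 2 to align 4 for offset
offset at 20 (size 36, align 4) → ends 56
crc at 56 (size 4, align 4) → ends 60
pad 4 to align 8 for blocks
blocks at 64 (size 32, align 8) → ends 96
total 96 bytes, alignment 8
— Vec32 —
blocks at 0 (size 32, align 8) → ends 32
attrs at 32 (size 8, align 8) → ends 40
offset at 40 (size 36, align 4) → ends 76
crc at 76 (size 4, align 4) → ends 80
version at 80 (size 2, align 2) → ends 82
signature at 82 (size 2, align 2) → ends 84
reserved at 84 (size 1, align 1) → ends 85
tail pad 3 to reach multiple of 8
total 88 bytes, alignment 8
96 − 88 = 8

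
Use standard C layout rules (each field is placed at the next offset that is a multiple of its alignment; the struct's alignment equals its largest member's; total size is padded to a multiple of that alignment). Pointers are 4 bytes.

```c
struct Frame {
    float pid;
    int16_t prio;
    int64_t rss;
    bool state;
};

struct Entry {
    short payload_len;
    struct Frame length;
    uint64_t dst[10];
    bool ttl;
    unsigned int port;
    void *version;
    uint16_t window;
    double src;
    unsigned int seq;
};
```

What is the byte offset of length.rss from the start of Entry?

16

Frame: 0..4  pid  (4B, 4-aligned); 4..6  prio  (2B, 2-aligned); 6..8  -- padding (2B); 8..16  rss  (8B, 8-aligned); 16..17  state  (1B, 1-aligned); 17..24  -- tail padding (7B); sizeof = 24, alignof = 8
0..2  payload_len  (2B, 2-aligned)
2..8  -- padding (6B)
8..32  length  (24B, 8-aligned)
within Frame: rss at 8
8 + 8 = 16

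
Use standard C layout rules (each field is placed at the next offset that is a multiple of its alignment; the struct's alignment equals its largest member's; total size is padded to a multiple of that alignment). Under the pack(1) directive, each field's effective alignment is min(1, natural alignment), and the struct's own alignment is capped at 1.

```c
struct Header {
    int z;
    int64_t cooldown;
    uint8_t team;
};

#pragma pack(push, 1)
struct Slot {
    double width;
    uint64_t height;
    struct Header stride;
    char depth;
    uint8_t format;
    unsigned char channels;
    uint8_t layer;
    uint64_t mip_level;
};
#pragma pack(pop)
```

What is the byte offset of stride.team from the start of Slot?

32

Header: z at 0 (size 4, align 4) → ends 4; pad 4 to align 8 for cooldown; cooldown at 8 (size 8, align 8) → ends 16; team at 16 (size 1, align 1) → ends 17; tail pad 7 to reach multiple of 8; total 24 bytes, alignment 8
width at 0 (size 8, align 1) → ends 8
height at 8 (size 8, align 1) → ends 16
stride at 16 (size 24, align 1) → ends 40
within Header: team at 16
16 + 16 = 32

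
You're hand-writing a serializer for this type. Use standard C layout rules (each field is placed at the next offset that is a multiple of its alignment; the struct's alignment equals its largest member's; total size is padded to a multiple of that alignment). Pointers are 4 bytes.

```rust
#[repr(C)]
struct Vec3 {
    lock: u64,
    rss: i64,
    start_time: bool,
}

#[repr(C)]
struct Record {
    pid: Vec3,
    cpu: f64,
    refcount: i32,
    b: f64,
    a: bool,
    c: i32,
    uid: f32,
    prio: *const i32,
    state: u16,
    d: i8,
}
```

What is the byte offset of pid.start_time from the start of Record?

16

Vec3: 0..8  lock  (8B, 8-aligned); 8..16  rss  (8B, 8-aligned); 16..17  start_time  (1B, 1-aligned); 17..24  -- tail padding (7B); sizeof = 24, alignof = 8
0..24  pid  (24B, 8-aligned)
within Vec3: start_time at 16
0 + 16 = 16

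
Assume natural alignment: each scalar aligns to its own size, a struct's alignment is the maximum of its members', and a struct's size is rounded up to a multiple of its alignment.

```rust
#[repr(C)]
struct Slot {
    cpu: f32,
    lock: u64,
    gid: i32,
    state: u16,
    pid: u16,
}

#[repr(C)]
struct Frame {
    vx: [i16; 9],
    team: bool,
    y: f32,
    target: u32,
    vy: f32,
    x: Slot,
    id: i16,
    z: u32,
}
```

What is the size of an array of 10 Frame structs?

640

Slot: 0..4  cpu  (4B, 4-aligned); 4..8  -- padding (4B); 8..16  lock  (8B, 8-aligned); 16..20  gid  (4B, 4-aligned); 20..22  state  (2B, 2-aligned); 22..24  pid  (2B, 2-aligned); sizeof = 24, alignof = 8
0..18  vx  (18B, 2-aligned)
18..19  team  (1B, 1-aligned)
19..20  -- padding (1B)
20..24  y  (4B, 4-aligned)
24..28  target  (4B, 4-aligned)
28..32  vy  (4B, 4-aligned)
32..56  x  (24B, 8-aligned)
56..58  id  (2B, 2-aligned)
58..60  -- padding (2B)
60..64  z  (4B, 4-aligned)
sizeof = 64, alignof = 8
array of 10: 10 × 64 = 640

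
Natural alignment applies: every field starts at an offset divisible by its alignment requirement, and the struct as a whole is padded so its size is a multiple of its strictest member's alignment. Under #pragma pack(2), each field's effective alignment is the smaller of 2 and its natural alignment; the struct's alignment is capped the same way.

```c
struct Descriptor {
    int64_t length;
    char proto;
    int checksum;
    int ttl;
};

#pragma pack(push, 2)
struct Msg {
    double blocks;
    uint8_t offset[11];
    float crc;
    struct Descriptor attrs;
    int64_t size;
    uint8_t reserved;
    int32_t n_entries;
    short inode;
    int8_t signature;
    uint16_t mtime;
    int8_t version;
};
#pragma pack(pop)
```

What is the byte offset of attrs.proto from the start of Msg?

Descriptor: 0..8  length  (8B, 8-aligned); 8..9  proto  (1B, 1-aligned); 9..12  -- padding (3B); 12..16  checksum  (4B, 4-aligned); 16..20  ttl  (4B, 4-aligned); 20..24  -- tail padding (4B); sizeof = 24, alignof = 8
0..8  blocks  (8B, 2-aligned)
8..19  offset  (11B, 1-aligned)
19..20  -- padding (1B)
20..24  crc  (4B, 2-aligned)
24..48  attrs  (24B, 2-aligned)
within Descriptor: proto at 8
24 + 8 = 32

32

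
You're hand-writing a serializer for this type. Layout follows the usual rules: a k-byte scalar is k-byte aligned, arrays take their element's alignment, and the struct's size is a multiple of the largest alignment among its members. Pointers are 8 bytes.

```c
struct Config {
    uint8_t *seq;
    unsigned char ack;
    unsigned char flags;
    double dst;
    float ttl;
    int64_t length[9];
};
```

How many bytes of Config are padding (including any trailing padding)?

10

seq at 0 (size 8, align 8) → ends 8
ack at 8 (size 1, align 1) → ends 9
flags at 9 (size 1, align 1) → ends 10
pad 6 to align 8 for dst
dst at 16 (size 8, align 8) → ends 24
ttl at 24 (size 4, align 4) → ends 28
pad 4 to align 8 for length
length at 32 (size 72, align 8) → ends 104
total 104 bytes, alignment 8
data bytes 94, size 104 → padding 10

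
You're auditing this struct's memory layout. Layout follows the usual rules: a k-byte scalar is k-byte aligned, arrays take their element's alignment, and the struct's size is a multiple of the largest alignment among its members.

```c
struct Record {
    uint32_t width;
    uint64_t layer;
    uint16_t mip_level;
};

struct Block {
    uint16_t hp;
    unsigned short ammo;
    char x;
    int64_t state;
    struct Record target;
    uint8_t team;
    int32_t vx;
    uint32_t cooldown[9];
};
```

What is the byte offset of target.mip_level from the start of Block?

32

Record: 0..4  width  (4B, 4-aligned); 4..8  -- padding (4B); 8..16  layer  (8B, 8-aligned); 16..18  mip_level  (2B, 2-aligned); 18..24  -- tail padding (6B); sizeof = 24, alignof = 8
0..2  hp  (2B, 2-aligned)
2..4  ammo  (2B, 2-aligned)
4..5  x  (1B, 1-aligned)
5..8  -- padding (3B)
8..16  state  (8B, 8-aligned)
16..40  target  (24B, 8-aligned)
within Record: mip_level at 16
16 + 16 = 32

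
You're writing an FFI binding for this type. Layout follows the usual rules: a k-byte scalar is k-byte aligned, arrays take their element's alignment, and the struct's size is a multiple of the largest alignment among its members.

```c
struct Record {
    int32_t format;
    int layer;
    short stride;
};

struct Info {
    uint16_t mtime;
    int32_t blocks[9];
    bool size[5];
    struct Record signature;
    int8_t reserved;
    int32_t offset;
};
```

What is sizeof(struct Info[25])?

Record: 0..4  format  (4B, 4-aligned); 4..8  layer  (4B, 4-aligned); 8..10  stride  (2B, 2-aligned); 10..12  -- tail padding (2B); sizeof = 12, alignof = 4
0..2  mtime  (2B, 2-aligned)
2..4  -- padding (2B)
4..40  blocks  (36B, 4-aligned)
40..45  size  (5B, 1-aligned)
45..48  -- padding (3B)
48..60  signature  (12B, 4-aligned)
60..61  reserved  (1B, 1-aligned)
61..64  -- padding (3B)
64..68  offset  (4B, 4-aligned)
sizeof = 68, alignof = 4
array of 25: 25 × 68 = 1700

1700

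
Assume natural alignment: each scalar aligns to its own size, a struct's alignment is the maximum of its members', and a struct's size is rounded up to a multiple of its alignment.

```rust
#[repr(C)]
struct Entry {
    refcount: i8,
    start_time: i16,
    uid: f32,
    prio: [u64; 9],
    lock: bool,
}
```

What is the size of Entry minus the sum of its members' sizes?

8

@0: refcount [1B, align 1] → 1
+1 pad (align 2)
@2: start_time [2B, align 2] → 4
@4: uid [4B, align 4] → 8
@8: prio [72B, align 8] → 80
@80: lock [1B, align 1] → 81
+7 tail pad (align 8)
size 88, align 8
data bytes 80, size 88 → padding 8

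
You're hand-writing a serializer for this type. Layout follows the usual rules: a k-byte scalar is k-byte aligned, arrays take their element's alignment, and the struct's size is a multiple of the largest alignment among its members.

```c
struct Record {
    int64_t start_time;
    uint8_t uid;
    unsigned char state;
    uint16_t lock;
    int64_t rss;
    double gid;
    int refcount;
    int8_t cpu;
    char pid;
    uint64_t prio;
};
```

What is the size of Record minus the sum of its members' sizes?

6

start_time at 0 (size 8, align 8) → ends 8
uid at 8 (size 1, align 1) → ends 9
state at 9 (size 1, align 1) → ends 10
lock at 10 (size 2, align 2) → ends 12
pad 4 to align 8 for rss
rss at 16 (size 8, align 8) → ends 24
gid at 24 (size 8, align 8) → ends 32
refcount at 32 (size 4, align 4) → ends 36
cpu at 36 (size 1, align 1) → ends 37
pid at 37 (size 1, align 1) → ends 38
pad 2 to align 8 for prio
prio at 40 (size 8, align 8) → ends 48
total 48 bytes, alignment 8
data bytes 42, size 48 → padding 6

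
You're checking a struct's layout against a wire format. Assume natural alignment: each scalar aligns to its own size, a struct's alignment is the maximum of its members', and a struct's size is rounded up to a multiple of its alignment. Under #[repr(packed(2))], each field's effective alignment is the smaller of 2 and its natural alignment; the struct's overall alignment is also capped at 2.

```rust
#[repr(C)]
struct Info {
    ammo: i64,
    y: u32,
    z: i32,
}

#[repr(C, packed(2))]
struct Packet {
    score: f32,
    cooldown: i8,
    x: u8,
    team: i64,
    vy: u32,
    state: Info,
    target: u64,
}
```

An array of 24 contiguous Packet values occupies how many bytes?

Info: @0: ammo [8B, align 8] → 8; @8: y [4B, align 4] → 12; @12: z [4B, align 4] → 16; size 16, align 8
@0: score [4B, align 2] → 4
@4: cooldown [1B, align 1] → 5
@5: x [1B, align 1] → 6
@6: team [8B, align 2] → 14
@14: vy [4B, align 2] → 18
@18: state [16B, align 2] → 34
@34: target [8B, align 2] → 42
size 42, align 2
array of 24: 24 × 42 = 1008

1008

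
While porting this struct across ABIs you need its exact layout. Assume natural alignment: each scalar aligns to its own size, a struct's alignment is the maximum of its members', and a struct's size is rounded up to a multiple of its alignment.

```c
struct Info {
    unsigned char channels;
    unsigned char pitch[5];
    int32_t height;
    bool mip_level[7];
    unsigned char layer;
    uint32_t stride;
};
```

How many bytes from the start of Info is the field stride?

20

channels at 0 (size 1, align 1) → ends 1
pitch at 1 (size 5, align 1) → ends 6
pad 2 to align 4 for height
height at 8 (size 4, align 4) → ends 12
mip_level at 12 (size 7, align 1) → ends 19
layer at 19 (size 1, align 1) → ends 20
stride at 20 (size 4, align 4) → ends 24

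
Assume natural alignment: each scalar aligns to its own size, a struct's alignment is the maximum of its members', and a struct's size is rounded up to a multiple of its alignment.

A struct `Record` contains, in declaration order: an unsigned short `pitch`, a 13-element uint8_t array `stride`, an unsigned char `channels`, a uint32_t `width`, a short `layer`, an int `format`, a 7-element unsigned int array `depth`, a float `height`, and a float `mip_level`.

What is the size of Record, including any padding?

0..2  pitch  (2B, 2-aligned)
2..15  stride  (13B, 1-aligned)
15..16  channels  (1B, 1-aligned)
16..20  width  (4B, 4-aligned)
20..22  layer  (2B, 2-aligned)
22..24  -- padding (2B)
24..28  format  (4B, 4-aligned)
28..56  depth  (28B, 4-aligned)
56..60  height  (4B, 4-aligned)
60..64  mip_level  (4B, 4-aligned)
sizeof = 64, alignof = 4

64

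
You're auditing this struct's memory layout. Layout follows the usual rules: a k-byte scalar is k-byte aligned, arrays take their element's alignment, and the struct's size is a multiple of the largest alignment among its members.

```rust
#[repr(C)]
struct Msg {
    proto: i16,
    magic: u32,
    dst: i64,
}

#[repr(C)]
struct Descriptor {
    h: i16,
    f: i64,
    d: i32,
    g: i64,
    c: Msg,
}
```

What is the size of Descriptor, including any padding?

48 bytes

Msg: @0: proto [2B, align 2] → 2; +2 pad (align 4); @4: magic [4B, align 4] → 8; @8: dst [8B, align 8] → 16; size 16, align 8
@0: h [2B, align 2] → 2
+6 pad (align 8)
@8: f [8B, align 8] → 16
@16: d [4B, align 4] → 20
+4 pad (align 8)
@24: g [8B, align 8] → 32
@32: c [16B, align 8] → 48
size 48, align 8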